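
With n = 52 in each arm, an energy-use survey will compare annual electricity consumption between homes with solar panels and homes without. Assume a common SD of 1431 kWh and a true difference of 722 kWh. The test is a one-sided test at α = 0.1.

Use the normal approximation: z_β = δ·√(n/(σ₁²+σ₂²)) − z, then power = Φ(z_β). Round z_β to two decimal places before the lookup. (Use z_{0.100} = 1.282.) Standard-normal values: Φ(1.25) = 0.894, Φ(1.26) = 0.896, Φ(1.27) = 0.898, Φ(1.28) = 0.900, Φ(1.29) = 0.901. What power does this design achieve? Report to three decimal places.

z_β = δ·√(n/(σ₁²+σ₂²)) − z_α
    = 722 · √(52/4095522) − 1.282
    = 722 · 0.00356 − 1.282
    = 2.5727 − 1.282 = 1.2907 → 1.29
Power = Φ(1.29) = 0.901.

Power ≈ 0.901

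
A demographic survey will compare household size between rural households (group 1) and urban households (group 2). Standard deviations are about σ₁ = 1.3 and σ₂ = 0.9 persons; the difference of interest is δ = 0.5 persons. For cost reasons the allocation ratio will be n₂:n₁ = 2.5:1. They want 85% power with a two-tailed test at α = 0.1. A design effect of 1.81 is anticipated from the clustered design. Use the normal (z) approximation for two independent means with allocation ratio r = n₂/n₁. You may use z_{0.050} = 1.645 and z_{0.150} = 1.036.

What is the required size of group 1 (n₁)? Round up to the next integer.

n₁ = (z_{α/2} + z_β)² · (σ₁² + σ₂²/r) / δ²
   = (1.645 + 1.036)² · (1.3² + 0.9²/2.5) / 0.5²
   = 7.1878 · (1.69 + 0.324) / 0.25
   = 7.1878 · 2.014 / 0.25
   = 57.90
Design effect: 1.81 × 57.90 = 104.81.
Round up → n₁ = 105; n₂ = r·n₁ = 2.5 × 105 = 263.

n₁ = 105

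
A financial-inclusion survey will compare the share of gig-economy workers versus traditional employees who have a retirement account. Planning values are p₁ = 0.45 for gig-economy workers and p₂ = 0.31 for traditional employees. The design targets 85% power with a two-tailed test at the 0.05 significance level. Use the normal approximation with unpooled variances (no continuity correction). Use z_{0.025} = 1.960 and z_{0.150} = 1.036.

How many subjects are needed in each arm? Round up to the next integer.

n = (z_{α/2} + z_β)² · [p₁(1−p₁) + p₂(1−p₂)] / (p₁ − p₂)²
  = (1.960 + 1.036)² · (0.45·0.55 + 0.31·0.69) / (0.14)²
  = (2.996)² · (0.2475 + 0.2139) / 0.0196
  = 8.9760 · 0.4614 / 0.0196
  = 211.30
Round up → n = 212 per group.

n = 212 per group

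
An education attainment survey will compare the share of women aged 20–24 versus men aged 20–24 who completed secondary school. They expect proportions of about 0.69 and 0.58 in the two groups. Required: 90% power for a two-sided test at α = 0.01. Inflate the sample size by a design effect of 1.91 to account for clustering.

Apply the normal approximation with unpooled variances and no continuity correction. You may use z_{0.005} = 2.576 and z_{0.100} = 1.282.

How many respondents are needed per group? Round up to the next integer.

n = (z_{α/2} + z_β)² · [p₁(1−p₁) + p₂(1−p₂)] / (p₁ − p₂)²
  = (2.576 + 1.282)² · (0.69·0.31 + 0.58·0.42) / (0.11)²
  = (3.858)² · (0.2139 + 0.2436) / 0.0121
  = 14.8842 · 0.4575 / 0.0121
  = 562.77
Design effect: 1.91 × 562.77 = 1074.89.
Round up → n = 1075 per group.

n = 1075 per group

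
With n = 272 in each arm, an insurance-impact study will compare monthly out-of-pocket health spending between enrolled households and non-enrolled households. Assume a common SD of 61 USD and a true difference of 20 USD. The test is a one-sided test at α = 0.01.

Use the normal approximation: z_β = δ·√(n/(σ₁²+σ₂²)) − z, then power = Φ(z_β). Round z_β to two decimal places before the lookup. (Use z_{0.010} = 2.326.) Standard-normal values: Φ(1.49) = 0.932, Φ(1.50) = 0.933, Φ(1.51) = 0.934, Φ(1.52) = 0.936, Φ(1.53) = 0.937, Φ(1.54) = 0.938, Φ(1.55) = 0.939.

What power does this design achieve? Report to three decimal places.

z_β = δ·√(n/(σ₁²+σ₂²)) − z_α
    = 20 · √(272/7442) − 2.326
    = 20 · 0.19118 − 2.326
    = 3.8236 − 2.326 = 1.4976 → 1.50
Power = Φ(1.50) = 0.933.

Power ≈ 0.933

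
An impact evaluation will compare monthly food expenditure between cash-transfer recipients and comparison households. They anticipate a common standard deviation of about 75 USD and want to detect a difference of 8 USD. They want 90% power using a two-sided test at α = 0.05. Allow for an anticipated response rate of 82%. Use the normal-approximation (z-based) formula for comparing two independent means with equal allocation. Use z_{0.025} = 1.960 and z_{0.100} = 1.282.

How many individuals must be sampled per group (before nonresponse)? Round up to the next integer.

n = (z_{α/2} + z_β)² · (σ₁² + σ₂²) / δ²
  = (1.960 + 1.282)² · (2·75² = 11250) / 8²
  = 10.5106 · 11250 / 64
  = 1847.56
Adjust for 82% response: 1847.56 / 0.82 = 2253.12.
Round up → n = 2254 per group.

n = 2254 per group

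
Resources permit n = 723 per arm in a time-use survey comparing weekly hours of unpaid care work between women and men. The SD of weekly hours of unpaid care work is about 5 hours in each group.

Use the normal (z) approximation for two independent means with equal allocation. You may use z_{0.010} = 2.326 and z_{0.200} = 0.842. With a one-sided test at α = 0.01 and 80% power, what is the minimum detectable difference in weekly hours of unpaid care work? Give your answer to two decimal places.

δ = (z_α + z_β) · √((σ₁²+σ₂²)/n)
  = (2.326 + 0.842) · √(50/723)
  = 3.168 · √0.06916
  = 3.168 · 0.2630
  = 0.8331

Minimum detectable difference ≈ 0.83 hours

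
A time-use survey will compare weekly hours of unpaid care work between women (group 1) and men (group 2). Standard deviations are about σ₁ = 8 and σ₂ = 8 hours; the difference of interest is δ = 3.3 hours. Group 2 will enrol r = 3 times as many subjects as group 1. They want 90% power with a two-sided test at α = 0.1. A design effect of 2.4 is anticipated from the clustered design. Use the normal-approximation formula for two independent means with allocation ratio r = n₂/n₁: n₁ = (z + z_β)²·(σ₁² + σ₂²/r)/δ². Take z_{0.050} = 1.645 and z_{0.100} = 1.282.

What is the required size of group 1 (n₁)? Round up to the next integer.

n₁ = (z_{α/2} + z_β)² · (σ₁² + σ₂²/r) / δ²
   = (1.645 + 1.282)² · (8² + 8²/3) / 3.3²
   = 8.5673 · (64 + 21.3333) / 10.89
   = 8.5673 · 85.3333 / 10.89
   = 67.13
Design effect: 2.4 × 67.13 = 161.12.
Round up → n₁ = 162; n₂ = r·n₁ = 3 × 162 = 486.

n₁ = 162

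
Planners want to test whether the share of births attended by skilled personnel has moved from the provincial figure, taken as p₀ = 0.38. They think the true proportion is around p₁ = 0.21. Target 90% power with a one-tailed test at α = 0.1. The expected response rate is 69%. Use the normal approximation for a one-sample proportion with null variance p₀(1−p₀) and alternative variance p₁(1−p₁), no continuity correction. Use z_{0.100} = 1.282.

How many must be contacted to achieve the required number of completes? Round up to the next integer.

n = [z_α·√(p₀q₀) + z_β·√(p₁q₁)]² / (p₁ − p₀)²
  = [1.282·√(0.38·0.62) + 1.282·√(0.21·0.79)]² / (-0.17)²
  = [1.282·0.4854 + 1.282·0.4073]² / 0.0289
  = [1.1444]² / 0.0289
  = 45.32
Adjust for 69% response: 45.32 / 0.69 = 65.68.
Round up → n = 66.

n = 66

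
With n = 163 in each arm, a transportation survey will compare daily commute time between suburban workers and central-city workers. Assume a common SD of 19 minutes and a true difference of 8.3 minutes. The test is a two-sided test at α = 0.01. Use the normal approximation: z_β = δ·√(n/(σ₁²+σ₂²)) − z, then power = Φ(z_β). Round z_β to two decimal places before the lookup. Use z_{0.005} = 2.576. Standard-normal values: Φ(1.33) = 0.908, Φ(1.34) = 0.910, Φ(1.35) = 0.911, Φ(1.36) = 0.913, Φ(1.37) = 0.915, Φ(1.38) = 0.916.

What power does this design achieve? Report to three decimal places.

z_β = δ·√(n/(σ₁²+σ₂²)) − z_{α/2}
    = 8.3 · √(163/722) − 2.576
    = 8.3 · 0.47514 − 2.576
    = 3.9437 − 2.576 = 1.3677 → 1.37
Power = Φ(1.37) = 0.915.

Power ≈ 0.915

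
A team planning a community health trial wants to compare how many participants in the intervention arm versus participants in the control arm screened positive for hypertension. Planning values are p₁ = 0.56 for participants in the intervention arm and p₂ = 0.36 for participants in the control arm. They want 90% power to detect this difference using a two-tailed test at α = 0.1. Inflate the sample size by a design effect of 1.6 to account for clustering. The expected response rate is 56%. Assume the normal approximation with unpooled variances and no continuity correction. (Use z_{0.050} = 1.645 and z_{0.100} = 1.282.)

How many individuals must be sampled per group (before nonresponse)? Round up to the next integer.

n = (z_{α/2} + z_β)² · [p₁(1−p₁) + p₂(1−p₂)] / (p₁ − p₂)²
  = (1.645 + 1.282)² · (0.56·0.44 + 0.36·0.64) / (0.20)²
  = (2.927)² · (0.2464 + 0.2304) / 0.0400
  = 8.5673 · 0.4768 / 0.0400
  = 102.12
Design effect: 1.6 × 102.12 = 163.40.
Adjust for 56% response: 163.40 / 0.56 = 291.78.
Round up → n = 292 per group.

n = 292 per group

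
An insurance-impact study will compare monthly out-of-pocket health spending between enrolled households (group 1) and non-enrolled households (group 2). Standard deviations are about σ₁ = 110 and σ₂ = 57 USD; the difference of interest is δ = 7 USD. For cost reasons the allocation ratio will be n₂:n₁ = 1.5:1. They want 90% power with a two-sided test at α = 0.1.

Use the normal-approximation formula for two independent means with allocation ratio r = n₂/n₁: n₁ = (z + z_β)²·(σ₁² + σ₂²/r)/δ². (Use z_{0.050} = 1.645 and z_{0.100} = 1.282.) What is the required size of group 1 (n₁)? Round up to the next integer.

n₁ = (z_{α/2} + z_β)² · (σ₁² + σ₂²/r) / δ²
   = (1.645 + 1.282)² · (110² + 57²/1.5) / 7²
   = 8.5673 · (12100 + 2166) / 49
   = 8.5673 · 14266 / 49
   = 2494.32
Round up → n₁ = 2495; n₂ = r·n₁ = 1.5 × 2495 = 3743.

n₁ = 2495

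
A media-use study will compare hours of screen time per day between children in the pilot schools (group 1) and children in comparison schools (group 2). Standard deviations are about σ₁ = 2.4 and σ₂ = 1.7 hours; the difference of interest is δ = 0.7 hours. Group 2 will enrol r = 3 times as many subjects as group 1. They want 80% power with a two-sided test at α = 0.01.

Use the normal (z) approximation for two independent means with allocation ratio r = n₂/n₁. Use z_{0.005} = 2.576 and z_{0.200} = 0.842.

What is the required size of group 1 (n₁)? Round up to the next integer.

n₁ = 161

n₁ = (z_{α/2} + z_β)² · (σ₁² + σ₂²/r) / δ²
   = (2.576 + 0.842)² · (2.4² + 1.7²/3) / 0.7²
   = 11.6827 · (5.76 + 0.96333) / 0.49
   = 11.6827 · 6.7233 / 0.49
   = 160.30
Round up → n₁ = 161; n₂ = r·n₁ = 3 × 161 = 483.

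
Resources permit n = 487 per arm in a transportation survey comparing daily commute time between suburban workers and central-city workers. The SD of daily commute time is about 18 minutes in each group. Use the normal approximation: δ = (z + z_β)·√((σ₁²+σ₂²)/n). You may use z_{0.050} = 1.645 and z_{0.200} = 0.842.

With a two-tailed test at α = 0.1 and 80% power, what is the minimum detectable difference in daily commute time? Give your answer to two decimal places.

δ = (z_{α/2} + z_β) · √((σ₁²+σ₂²)/n)
  = (1.645 + 0.842) · √(648/487)
  = 2.487 · √1.3306
  = 2.487 · 1.1535
  = 2.8688

Minimum detectable difference ≈ 2.87 minutes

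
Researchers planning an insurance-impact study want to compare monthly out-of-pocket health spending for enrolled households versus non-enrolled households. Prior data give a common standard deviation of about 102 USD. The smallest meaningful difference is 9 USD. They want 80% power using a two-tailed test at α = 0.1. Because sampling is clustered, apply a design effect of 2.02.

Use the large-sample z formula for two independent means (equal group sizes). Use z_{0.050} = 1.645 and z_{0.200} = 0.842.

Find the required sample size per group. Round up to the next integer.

n = (z_{α/2} + z_β)² · (σ₁² + σ₂²) / δ²
  = (1.645 + 0.842)² · (2·102² = 20808) / 9²
  = 6.1852 · 20808 / 81
  = 1588.90
Design effect: 2.02 × 1588.90 = 3209.58.
Round up → n = 3210 per group.

n = 3210 per group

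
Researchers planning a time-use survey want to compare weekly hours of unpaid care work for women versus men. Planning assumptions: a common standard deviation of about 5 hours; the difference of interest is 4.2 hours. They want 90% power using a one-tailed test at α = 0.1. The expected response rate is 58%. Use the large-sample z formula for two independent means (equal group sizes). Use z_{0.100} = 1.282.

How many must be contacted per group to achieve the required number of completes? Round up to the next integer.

n = 33 per group

n = (z_α + z_β)² · (σ₁² + σ₂²) / δ²
  = (1.282 + 1.282)² · (2·5² = 50) / 4.2²
  = 6.5741 · 50 / 17.64
  = 18.63
Adjust for 58% response: 18.63 / 0.58 = 32.13.
Round up → n = 33 per group.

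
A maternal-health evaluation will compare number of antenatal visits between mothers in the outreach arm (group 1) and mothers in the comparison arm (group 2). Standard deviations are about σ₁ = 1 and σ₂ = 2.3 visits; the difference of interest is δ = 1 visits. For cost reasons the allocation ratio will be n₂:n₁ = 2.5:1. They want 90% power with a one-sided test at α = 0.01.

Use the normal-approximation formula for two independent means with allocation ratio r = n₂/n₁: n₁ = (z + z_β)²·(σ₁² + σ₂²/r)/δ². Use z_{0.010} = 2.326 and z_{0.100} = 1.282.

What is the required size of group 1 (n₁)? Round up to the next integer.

n₁ = 41

n₁ = (z_α + z_β)² · (σ₁² + σ₂²/r) / δ²
   = (2.326 + 1.282)² · (1² + 2.3²/2.5) / 1²
   = 13.0177 · (1 + 2.116) / 1
   = 13.0177 · 3.116 / 1
   = 40.56
Round up → n₁ = 41; n₂ = r·n₁ = 2.5 × 41 = 103.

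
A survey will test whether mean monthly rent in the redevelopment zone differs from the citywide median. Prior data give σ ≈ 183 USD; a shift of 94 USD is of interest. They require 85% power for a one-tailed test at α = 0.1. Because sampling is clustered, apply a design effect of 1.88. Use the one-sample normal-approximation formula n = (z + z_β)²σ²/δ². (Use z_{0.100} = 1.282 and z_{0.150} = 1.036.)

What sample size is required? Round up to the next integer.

n = 39

n = (z_α + z_β)² · σ² / δ²
  = (1.282 + 1.036)² · 183² / 94²
  = 5.3731 · 33489 / 8836
  = 20.36
Design effect: 1.88 × 20.36 = 38.29.
Round up → n = 39.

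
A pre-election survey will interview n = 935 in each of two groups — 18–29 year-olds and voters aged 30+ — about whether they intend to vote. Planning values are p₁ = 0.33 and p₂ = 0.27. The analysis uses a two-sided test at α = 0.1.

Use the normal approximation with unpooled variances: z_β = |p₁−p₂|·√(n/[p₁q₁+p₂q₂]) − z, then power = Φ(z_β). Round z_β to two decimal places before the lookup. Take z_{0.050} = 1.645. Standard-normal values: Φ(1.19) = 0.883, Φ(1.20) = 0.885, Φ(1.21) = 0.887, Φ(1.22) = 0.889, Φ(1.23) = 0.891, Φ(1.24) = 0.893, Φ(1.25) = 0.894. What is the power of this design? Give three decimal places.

Power ≈ 0.883

z_β = |p₁−p₂|·√(n/[p₁q₁+p₂q₂]) − z_{α/2}
    = 0.06 · √(935/0.4182) − 1.645
    = 0.06 · 47.2840 − 1.645
    = 2.8370 − 1.645 = 1.1920 → 1.19
Power = Φ(1.19) = 0.883.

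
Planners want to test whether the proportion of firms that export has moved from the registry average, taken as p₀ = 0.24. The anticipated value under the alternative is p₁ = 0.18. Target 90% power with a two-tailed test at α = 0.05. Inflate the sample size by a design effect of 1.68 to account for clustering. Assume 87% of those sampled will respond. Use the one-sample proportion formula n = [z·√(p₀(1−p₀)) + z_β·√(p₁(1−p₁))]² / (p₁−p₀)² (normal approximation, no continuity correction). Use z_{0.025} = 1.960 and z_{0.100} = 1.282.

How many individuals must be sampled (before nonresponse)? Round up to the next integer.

n = 949

n = [z_{α/2}·√(p₀q₀) + z_β·√(p₁q₁)]² / (p₁ − p₀)²
  = [1.960·√(0.24·0.76) + 1.282·√(0.18·0.82)]² / (-0.06)²
  = [1.960·0.4271 + 1.282·0.3842]² / 0.0036
  = [1.3296]² / 0.0036
  = 491.07
Design effect: 1.68 × 491.07 = 825.00.
Adjust for 87% response: 825.00 / 0.87 = 948.28.
Round up → n = 949.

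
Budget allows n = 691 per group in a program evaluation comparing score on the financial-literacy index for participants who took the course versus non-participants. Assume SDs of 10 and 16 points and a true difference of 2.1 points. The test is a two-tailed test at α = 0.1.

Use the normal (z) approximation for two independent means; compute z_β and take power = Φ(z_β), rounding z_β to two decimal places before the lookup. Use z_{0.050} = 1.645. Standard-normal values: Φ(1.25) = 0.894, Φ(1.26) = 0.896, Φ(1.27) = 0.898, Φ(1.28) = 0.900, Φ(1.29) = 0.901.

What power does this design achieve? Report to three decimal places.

Power ≈ 0.900

z_β = δ·√(n/(σ₁²+σ₂²)) − z_{α/2}
    = 2.1 · √(691/356) − 1.645
    = 2.1 · 1.39320 − 1.645
    = 2.9257 − 1.645 = 1.2807 → 1.28
Power = Φ(1.28) = 0.900.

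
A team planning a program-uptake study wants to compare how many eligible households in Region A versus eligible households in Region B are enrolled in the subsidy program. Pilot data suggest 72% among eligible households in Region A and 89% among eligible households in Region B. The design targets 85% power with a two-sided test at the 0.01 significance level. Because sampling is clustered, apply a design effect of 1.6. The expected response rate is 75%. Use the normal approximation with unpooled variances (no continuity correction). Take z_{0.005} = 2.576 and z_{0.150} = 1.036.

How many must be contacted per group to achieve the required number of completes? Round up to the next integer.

n = (z_{α/2} + z_β)² · [p₁(1−p₁) + p₂(1−p₂)] / (p₁ − p₂)²
  = (2.576 + 1.036)² · (0.72·0.28 + 0.89·0.11) / (-0.17)²
  = (3.612)² · (0.2016 + 0.0979) / 0.0289
  = 13.0465 · 0.2995 / 0.0289
  = 135.21
Design effect: 1.6 × 135.21 = 216.33.
Adjust for 75% response: 216.33 / 0.75 = 288.44.
Round up → n = 289 per group.

n = 289 per group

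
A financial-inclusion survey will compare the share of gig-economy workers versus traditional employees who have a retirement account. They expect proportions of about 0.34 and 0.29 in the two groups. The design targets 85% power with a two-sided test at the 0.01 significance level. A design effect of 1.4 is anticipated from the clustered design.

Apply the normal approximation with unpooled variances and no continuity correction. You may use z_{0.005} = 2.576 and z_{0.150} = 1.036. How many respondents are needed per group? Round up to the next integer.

n = (z_{α/2} + z_β)² · [p₁(1−p₁) + p₂(1−p₂)] / (p₁ − p₂)²
  = (2.576 + 1.036)² · (0.34·0.66 + 0.29·0.71) / (0.05)²
  = (3.612)² · (0.2244 + 0.2059) / 0.0025
  = 13.0465 · 0.4303 / 0.0025
  = 2245.57
Design effect: 1.4 × 2245.57 = 3143.80.
Round up → n = 3144 per group.

n = 3144 per group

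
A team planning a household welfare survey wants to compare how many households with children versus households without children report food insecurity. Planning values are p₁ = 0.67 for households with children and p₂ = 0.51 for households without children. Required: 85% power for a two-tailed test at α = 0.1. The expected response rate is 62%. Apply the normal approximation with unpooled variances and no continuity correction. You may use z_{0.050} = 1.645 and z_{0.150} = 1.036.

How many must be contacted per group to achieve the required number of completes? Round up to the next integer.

n = 214 per group

n = (z_{α/2} + z_β)² · [p₁(1−p₁) + p₂(1−p₂)] / (p₁ − p₂)²
  = (1.645 + 1.036)² · (0.67·0.33 + 0.51·0.49) / (0.16)²
  = (2.681)² · (0.2211 + 0.2499) / 0.0256
  = 7.1878 · 0.4710 / 0.0256
  = 132.24
Adjust for 62% response: 132.24 / 0.62 = 213.30.
Round up → n = 214 per group.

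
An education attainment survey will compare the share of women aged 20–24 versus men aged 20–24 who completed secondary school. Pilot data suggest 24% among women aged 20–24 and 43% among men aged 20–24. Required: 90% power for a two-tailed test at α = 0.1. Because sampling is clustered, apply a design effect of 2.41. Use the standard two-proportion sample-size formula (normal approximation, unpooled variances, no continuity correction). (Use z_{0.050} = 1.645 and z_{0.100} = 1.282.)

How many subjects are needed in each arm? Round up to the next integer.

n = 245 per group

n = (z_{α/2} + z_β)² · [p₁(1−p₁) + p₂(1−p₂)] / (p₁ − p₂)²
  = (1.645 + 1.282)² · (0.24·0.76 + 0.43·0.57) / (-0.19)²
  = (2.927)² · (0.1824 + 0.2451) / 0.0361
  = 8.5673 · 0.4275 / 0.0361
  = 101.46
Design effect: 2.41 × 101.46 = 244.51.
Round up → n = 245 per group.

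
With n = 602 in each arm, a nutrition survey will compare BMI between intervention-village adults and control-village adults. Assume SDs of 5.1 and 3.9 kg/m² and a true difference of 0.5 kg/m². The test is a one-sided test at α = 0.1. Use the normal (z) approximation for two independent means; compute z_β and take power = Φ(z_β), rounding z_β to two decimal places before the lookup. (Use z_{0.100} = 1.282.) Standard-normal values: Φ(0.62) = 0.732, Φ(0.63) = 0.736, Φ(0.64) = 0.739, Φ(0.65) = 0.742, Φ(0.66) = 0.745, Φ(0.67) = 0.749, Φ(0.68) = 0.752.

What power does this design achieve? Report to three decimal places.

z_β = δ·√(n/(σ₁²+σ₂²)) − z_α
    = 0.5 · √(602/41.22) − 1.282
    = 0.5 · 3.82159 − 1.282
    = 1.9108 − 1.282 = 0.6288 → 0.63
Power = Φ(0.63) = 0.736.

Power ≈ 0.736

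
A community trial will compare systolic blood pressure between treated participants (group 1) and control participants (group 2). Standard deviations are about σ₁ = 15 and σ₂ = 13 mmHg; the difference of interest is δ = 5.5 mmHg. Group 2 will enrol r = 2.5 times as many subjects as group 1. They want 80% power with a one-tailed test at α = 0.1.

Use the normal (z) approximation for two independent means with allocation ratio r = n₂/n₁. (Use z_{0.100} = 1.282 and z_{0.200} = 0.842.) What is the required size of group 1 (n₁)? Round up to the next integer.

n₁ = (z_α + z_β)² · (σ₁² + σ₂²/r) / δ²
   = (1.282 + 0.842)² · (15² + 13²/2.5) / 5.5²
   = 4.5114 · (225 + 67.6) / 30.25
   = 4.5114 · 292.6 / 30.25
   = 43.64
Round up → n₁ = 44; n₂ = r·n₁ = 2.5 × 44 = 110.

n₁ = 44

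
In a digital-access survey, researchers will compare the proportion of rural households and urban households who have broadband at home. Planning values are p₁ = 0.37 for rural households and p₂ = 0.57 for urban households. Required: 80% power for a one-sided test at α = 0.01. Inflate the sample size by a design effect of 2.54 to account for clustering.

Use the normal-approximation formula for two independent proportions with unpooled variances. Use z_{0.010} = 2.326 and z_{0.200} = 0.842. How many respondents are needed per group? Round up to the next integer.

n = (z_α + z_β)² · [p₁(1−p₁) + p₂(1−p₂)] / (p₁ − p₂)²
  = (2.326 + 0.842)² · (0.37·0.63 + 0.57·0.43) / (-0.20)²
  = (3.168)² · (0.2331 + 0.2451) / 0.0400
  = 10.0362 · 0.4782 / 0.0400
  = 119.98
Design effect: 2.54 × 119.98 = 304.76.
Round up → n = 305 per group.

n = 305 per group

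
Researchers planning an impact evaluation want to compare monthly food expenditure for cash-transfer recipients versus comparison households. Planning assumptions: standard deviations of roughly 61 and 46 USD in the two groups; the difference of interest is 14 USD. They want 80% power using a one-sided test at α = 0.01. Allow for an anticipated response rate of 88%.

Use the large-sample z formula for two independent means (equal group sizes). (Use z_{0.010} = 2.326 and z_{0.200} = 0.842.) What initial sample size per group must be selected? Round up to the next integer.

n = 340 per group

n = (z_α + z_β)² · (σ₁² + σ₂²) / δ²
  = (2.326 + 0.842)² · (61² + 46² = 5837) / 14²
  = 10.0362 · 5837 / 196
  = 298.88
Adjust for 88% response: 298.88 / 0.88 = 339.64.
Round up → n = 340 per group.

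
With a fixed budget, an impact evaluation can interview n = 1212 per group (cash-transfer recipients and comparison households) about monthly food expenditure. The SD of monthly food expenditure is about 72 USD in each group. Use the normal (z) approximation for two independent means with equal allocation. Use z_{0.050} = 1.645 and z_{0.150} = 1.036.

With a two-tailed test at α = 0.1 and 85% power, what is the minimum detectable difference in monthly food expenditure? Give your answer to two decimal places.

Minimum detectable difference ≈ 7.84 USD

δ = (z_{α/2} + z_β) · √((σ₁²+σ₂²)/n)
  = (1.645 + 1.036) · √(10368/1212)
  = 2.681 · √8.5545
  = 2.681 · 2.9248
  = 7.8414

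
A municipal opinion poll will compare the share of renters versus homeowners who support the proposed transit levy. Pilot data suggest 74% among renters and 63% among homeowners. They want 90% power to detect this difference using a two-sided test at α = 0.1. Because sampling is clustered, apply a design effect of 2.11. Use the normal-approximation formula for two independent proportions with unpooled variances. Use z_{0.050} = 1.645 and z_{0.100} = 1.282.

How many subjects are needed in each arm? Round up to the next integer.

n = 636 per group

n = (z_{α/2} + z_β)² · [p₁(1−p₁) + p₂(1−p₂)] / (p₁ − p₂)²
  = (1.645 + 1.282)² · (0.74·0.26 + 0.63·0.37) / (0.11)²
  = (2.927)² · (0.1924 + 0.2331) / 0.0121
  = 8.5673 · 0.4255 / 0.0121
  = 301.27
Design effect: 2.11 × 301.27 = 635.69.
Round up → n = 636 per group.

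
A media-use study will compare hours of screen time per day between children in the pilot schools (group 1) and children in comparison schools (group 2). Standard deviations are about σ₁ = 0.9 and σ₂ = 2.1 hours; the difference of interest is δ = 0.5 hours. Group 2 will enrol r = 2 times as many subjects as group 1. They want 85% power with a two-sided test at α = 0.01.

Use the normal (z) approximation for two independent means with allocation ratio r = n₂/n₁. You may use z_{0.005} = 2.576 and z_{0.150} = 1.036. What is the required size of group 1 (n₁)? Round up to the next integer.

n₁ = 158

n₁ = (z_{α/2} + z_β)² · (σ₁² + σ₂²/r) / δ²
   = (2.576 + 1.036)² · (0.9² + 2.1²/2) / 0.5²
   = 13.0465 · (0.81 + 2.205) / 0.25
   = 13.0465 · 3.015 / 0.25
   = 157.34
Round up → n₁ = 158; n₂ = r·n₁ = 2 × 158 = 316.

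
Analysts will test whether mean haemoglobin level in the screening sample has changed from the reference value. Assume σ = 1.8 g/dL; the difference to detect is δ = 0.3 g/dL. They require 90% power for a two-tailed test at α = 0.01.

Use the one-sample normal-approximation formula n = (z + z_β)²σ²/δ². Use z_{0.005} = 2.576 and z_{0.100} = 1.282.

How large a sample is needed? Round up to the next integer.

n = (z_{α/2} + z_β)² · σ² / δ²
  = (2.576 + 1.282)² · 1.8² / 0.3²
  = 14.8842 · 3.24 / 0.09
  = 535.83
Round up → n = 536.

n = 536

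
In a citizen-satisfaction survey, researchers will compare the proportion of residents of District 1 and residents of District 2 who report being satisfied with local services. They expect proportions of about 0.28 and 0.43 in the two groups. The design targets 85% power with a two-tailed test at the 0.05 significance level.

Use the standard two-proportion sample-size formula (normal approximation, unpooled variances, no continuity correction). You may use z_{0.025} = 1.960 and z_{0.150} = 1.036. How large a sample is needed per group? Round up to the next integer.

n = (z_{α/2} + z_β)² · [p₁(1−p₁) + p₂(1−p₂)] / (p₁ − p₂)²
  = (1.960 + 1.036)² · (0.28·0.72 + 0.43·0.57) / (-0.15)²
  = (2.996)² · (0.2016 + 0.2451) / 0.0225
  = 8.9760 · 0.4467 / 0.0225
  = 178.20
Round up → n = 179 per group.

n = 179 per group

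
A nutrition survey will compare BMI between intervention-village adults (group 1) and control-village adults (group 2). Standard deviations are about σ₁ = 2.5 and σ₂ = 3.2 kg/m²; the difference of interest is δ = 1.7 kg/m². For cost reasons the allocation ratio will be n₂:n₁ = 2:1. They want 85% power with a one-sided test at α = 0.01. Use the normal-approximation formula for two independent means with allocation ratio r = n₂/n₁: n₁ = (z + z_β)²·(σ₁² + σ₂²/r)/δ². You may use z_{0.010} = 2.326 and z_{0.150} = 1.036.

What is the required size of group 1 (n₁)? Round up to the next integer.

n₁ = (z_α + z_β)² · (σ₁² + σ₂²/r) / δ²
   = (2.326 + 1.036)² · (2.5² + 3.2²/2) / 1.7²
   = 11.3030 · (6.25 + 5.12) / 2.89
   = 11.3030 · 11.37 / 2.89
   = 44.47
Round up → n₁ = 45; n₂ = r·n₁ = 2 × 45 = 90.

n₁ = 45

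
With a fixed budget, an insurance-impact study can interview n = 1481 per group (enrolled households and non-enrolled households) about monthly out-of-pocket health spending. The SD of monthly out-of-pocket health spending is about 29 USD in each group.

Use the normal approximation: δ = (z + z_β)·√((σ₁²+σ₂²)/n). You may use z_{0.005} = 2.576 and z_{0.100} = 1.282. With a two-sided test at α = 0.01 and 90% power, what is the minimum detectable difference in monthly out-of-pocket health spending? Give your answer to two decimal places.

δ = (z_{α/2} + z_β) · √((σ₁²+σ₂²)/n)
  = (2.576 + 1.282) · √(1682/1481)
  = 3.858 · √1.1357
  = 3.858 · 1.0657
  = 4.1115

Minimum detectable difference ≈ 4.11 USD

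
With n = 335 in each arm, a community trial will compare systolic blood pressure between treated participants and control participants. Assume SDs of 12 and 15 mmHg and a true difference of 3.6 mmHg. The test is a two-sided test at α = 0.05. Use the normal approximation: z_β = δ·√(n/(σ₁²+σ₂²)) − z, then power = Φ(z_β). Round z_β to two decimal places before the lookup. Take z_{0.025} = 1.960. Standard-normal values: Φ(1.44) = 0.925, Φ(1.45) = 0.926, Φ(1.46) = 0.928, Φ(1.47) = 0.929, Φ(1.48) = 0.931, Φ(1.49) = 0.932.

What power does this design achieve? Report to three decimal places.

Power ≈ 0.929

z_β = δ·√(n/(σ₁²+σ₂²)) − z_{α/2}
    = 3.6 · √(335/369) − 1.960
    = 3.6 · 0.95282 − 1.960
    = 3.4301 − 1.960 = 1.4701 → 1.47
Power = Φ(1.47) = 0.929.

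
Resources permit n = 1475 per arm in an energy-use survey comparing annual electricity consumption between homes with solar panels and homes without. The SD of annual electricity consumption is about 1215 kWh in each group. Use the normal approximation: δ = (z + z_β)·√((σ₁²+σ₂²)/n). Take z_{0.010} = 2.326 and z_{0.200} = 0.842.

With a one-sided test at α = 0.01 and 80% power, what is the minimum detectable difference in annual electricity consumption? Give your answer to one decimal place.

δ = (z_α + z_β) · √((σ₁²+σ₂²)/n)
  = (2.326 + 0.842) · √(2952450/1475)
  = 3.168 · √2001.7
  = 3.168 · 44.7399
  = 141.7361

Minimum detectable difference ≈ 141.7 kWh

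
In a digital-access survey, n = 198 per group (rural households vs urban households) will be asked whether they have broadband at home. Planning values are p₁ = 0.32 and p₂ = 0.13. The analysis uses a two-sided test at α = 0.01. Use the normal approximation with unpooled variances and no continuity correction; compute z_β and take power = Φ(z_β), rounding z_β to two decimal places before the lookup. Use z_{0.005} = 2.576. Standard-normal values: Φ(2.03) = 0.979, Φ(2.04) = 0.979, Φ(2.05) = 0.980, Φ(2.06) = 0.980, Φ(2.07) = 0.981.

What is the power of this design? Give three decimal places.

Power ≈ 0.981

z_β = |p₁−p₂|·√(n/[p₁q₁+p₂q₂]) − z_{α/2}
    = 0.19 · √(198/0.3307) − 2.576
    = 0.19 · 24.4690 − 2.576
    = 4.6491 − 2.576 = 2.0731 → 2.07
Power = Φ(2.07) = 0.981.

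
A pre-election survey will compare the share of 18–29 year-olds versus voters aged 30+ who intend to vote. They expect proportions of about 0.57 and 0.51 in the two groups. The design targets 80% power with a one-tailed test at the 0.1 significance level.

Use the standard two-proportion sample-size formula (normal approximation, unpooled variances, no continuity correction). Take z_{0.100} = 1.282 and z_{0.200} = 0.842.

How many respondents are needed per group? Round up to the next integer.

n = (z_α + z_β)² · [p₁(1−p₁) + p₂(1−p₂)] / (p₁ − p₂)²
  = (1.282 + 0.842)² · (0.57·0.43 + 0.51·0.49) / (0.06)²
  = (2.124)² · (0.2451 + 0.2499) / 0.0036
  = 4.5114 · 0.4950 / 0.0036
  = 620.31
Round up → n = 621 per group.

n = 621 per group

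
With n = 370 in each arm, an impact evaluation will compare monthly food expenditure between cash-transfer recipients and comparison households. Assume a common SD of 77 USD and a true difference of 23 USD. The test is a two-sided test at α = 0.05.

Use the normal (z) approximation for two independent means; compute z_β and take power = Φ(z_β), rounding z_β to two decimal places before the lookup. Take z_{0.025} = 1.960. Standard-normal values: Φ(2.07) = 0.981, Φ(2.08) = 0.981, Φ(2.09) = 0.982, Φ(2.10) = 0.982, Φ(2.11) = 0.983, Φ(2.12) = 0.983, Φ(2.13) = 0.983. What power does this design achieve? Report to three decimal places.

Power ≈ 0.982

z_β = δ·√(n/(σ₁²+σ₂²)) − z_{α/2}
    = 23 · √(370/11858) − 1.960
    = 23 · 0.17664 − 1.960
    = 4.0628 − 1.960 = 2.1028 → 2.10
Power = Φ(2.10) = 0.982.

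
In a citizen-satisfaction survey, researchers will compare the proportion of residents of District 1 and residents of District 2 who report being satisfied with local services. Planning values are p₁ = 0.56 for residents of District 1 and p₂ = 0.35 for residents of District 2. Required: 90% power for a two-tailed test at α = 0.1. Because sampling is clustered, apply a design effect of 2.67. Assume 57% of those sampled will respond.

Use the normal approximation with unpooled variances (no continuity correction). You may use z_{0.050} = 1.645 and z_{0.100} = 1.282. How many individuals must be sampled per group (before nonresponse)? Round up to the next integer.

n = 432 per group

n = (z_{α/2} + z_β)² · [p₁(1−p₁) + p₂(1−p₂)] / (p₁ − p₂)²
  = (1.645 + 1.282)² · (0.56·0.44 + 0.35·0.65) / (0.21)²
  = (2.927)² · (0.2464 + 0.2275) / 0.0441
  = 8.5673 · 0.4739 / 0.0441
  = 92.06
Design effect: 2.67 × 92.06 = 245.81.
Adjust for 57% response: 245.81 / 0.57 = 431.25.
Round up → n = 432 per group.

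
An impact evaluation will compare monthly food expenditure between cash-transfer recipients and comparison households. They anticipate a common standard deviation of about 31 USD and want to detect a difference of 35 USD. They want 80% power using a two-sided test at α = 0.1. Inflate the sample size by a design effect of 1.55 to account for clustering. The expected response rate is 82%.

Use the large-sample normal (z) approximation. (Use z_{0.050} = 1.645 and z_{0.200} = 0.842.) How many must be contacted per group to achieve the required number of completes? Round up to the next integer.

n = (z_{α/2} + z_β)² · (σ₁² + σ₂²) / δ²
  = (1.645 + 0.842)² · (2·31² = 1922) / 35²
  = 6.1852 · 1922 / 1225
  = 9.70
Design effect: 1.55 × 9.70 = 15.04.
Adjust for 82% response: 15.04 / 0.82 = 18.34.
Round up → n = 19 per group.

n = 19 per group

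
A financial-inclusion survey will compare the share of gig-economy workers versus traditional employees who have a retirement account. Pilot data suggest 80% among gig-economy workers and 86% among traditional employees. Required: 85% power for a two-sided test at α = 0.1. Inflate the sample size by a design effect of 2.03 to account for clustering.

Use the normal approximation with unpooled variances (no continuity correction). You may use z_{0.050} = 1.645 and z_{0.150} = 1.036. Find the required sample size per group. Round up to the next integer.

n = (z_{α/2} + z_β)² · [p₁(1−p₁) + p₂(1−p₂)] / (p₁ − p₂)²
  = (1.645 + 1.036)² · (0.80·0.20 + 0.86·0.14) / (-0.06)²
  = (2.681)² · (0.1600 + 0.1204) / 0.0036
  = 7.1878 · 0.2804 / 0.0036
  = 559.85
Design effect: 2.03 × 559.85 = 1136.49.
Round up → n = 1137 per group.

n = 1137 per group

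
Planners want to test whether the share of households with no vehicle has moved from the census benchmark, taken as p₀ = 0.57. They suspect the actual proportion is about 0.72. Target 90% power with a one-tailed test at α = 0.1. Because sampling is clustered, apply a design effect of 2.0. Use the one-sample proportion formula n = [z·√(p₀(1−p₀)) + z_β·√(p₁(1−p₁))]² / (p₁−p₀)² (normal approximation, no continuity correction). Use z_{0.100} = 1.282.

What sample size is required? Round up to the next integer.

n = 131

n = [z_α·√(p₀q₀) + z_β·√(p₁q₁)]² / (p₁ − p₀)²
  = [1.282·√(0.57·0.43) + 1.282·√(0.72·0.28)]² / (0.15)²
  = [1.282·0.4951 + 1.282·0.4490]² / 0.0225
  = [1.2103]² / 0.0225
  = 65.10
Design effect: 2.0 × 65.10 = 130.21.
Round up → n = 131.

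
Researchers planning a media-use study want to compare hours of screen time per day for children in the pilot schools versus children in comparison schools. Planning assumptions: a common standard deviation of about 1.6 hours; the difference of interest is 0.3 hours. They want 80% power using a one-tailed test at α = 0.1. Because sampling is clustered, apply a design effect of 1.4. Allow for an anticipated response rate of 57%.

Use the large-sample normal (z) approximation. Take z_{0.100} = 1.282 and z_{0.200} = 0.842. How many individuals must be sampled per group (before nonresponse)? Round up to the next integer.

n = 631 per group

n = (z_α + z_β)² · (σ₁² + σ₂²) / δ²
  = (1.282 + 0.842)² · (2·1.6² = 5.12) / 0.3²
  = 4.5114 · 5.12 / 0.09
  = 256.65
Design effect: 1.4 × 256.65 = 359.31.
Adjust for 57% response: 359.31 / 0.57 = 630.36.
Round up → n = 631 per group.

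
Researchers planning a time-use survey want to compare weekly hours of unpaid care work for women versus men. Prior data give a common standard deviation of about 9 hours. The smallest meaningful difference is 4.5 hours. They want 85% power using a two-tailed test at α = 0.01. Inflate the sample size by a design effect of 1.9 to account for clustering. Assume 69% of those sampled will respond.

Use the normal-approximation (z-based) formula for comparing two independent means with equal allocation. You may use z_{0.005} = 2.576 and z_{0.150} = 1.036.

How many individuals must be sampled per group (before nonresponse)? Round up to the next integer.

n = 288 per group

n = (z_{α/2} + z_β)² · (σ₁² + σ₂²) / δ²
  = (2.576 + 1.036)² · (2·9² = 162) / 4.5²
  = 13.0465 · 162 / 20.25
  = 104.37
Design effect: 1.9 × 104.37 = 198.31.
Adjust for 69% response: 198.31 / 0.69 = 287.40.
Round up → n = 288 per group.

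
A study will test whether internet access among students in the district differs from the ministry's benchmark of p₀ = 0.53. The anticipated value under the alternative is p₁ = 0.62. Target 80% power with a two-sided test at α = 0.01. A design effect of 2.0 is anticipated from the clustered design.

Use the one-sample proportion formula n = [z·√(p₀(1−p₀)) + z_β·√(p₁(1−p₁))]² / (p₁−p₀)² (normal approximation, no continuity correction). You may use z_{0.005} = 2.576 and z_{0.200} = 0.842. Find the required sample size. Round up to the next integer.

n = [z_{α/2}·√(p₀q₀) + z_β·√(p₁q₁)]² / (p₁ − p₀)²
  = [2.576·√(0.53·0.47) + 0.842·√(0.62·0.38)]² / (0.09)²
  = [2.576·0.4991 + 0.842·0.4854]² / 0.0081
  = [1.6944]² / 0.0081
  = 354.43
Design effect: 2.0 × 354.43 = 708.87.
Round up → n = 709.

n = 709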